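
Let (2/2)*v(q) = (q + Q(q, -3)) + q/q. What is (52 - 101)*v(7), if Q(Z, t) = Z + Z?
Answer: -1078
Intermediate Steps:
Q(Z, t) = 2*Z
v(q) = 1 + 3*q (v(q) = (q + 2*q) + q/q = 3*q + 1 = 1 + 3*q)
(52 - 101)*v(7) = (52 - 101)*(1 + 3*7) = -49*(1 + 21) = -49*22 = -1078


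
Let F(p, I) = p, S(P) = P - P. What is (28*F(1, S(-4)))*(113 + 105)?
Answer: 6104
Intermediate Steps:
S(P) = 0
(28*F(1, S(-4)))*(113 + 105) = (28*1)*(113 + 105) = 28*218 = 6104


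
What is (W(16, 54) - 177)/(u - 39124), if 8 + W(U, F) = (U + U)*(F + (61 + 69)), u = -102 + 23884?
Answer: -1901/5114 ≈ -0.37172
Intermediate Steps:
u = 23782
W(U, F) = -8 + 2*U*(130 + F) (W(U, F) = -8 + (U + U)*(F + (61 + 69)) = -8 + (2*U)*(F + 130) = -8 + (2*U)*(130 + F) = -8 + 2*U*(130 + F))
(W(16, 54) - 177)/(u - 39124) = ((-8 + 260*16 + 2*54*16) - 177)/(23782 - 39124) = ((-8 + 4160 + 1728) - 177)/(-15342) = (5880 - 177)*(-1/15342) = 5703*(-1/15342) = -1901/5114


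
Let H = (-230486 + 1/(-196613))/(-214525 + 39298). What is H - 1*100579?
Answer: -3465092952217510/34451906151 ≈ -1.0058e+5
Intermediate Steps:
H = 45316543919/34451906151 (H = (-230486 - 1/196613)/(-175227) = -45316543919/196613*(-1/175227) = 45316543919/34451906151 ≈ 1.3154)
H - 1*100579 = 45316543919/34451906151 - 1*100579 = 45316543919/34451906151 - 100579 = -3465092952217510/34451906151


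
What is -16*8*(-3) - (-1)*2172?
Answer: 2556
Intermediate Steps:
-16*8*(-3) - (-1)*2172 = -128*(-3) - 1*(-2172) = 384 + 2172 = 2556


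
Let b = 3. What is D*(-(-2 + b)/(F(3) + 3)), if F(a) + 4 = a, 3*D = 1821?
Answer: -607/2 ≈ -303.50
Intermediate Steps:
D = 607 (D = (⅓)*1821 = 607)
F(a) = -4 + a
D*(-(-2 + b)/(F(3) + 3)) = 607*(-(-2 + 3)/((-4 + 3) + 3)) = 607*(-1/(-1 + 3)) = 607*(-1/2) = 607*(-1*½) = 607*(-½) = -607/2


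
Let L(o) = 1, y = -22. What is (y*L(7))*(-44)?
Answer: 968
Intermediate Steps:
(y*L(7))*(-44) = -22*1*(-44) = -22*(-44) = 968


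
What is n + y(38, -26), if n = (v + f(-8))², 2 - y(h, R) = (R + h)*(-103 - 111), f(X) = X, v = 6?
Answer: 2574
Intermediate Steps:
y(h, R) = 2 + 214*R + 214*h (y(h, R) = 2 - (R + h)*(-103 - 111) = 2 - (R + h)*(-214) = 2 - (-214*R - 214*h) = 2 + (214*R + 214*h) = 2 + 214*R + 214*h)
n = 4 (n = (6 - 8)² = (-2)² = 4)
n + y(38, -26) = 4 + (2 + 214*(-26) + 214*38) = 4 + (2 - 5564 + 8132) = 4 + 2570 = 2574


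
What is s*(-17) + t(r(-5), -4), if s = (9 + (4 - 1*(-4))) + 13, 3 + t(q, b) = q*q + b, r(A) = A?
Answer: -492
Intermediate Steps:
t(q, b) = -3 + b + q**2 (t(q, b) = -3 + (q*q + b) = -3 + (q**2 + b) = -3 + (b + q**2) = -3 + b + q**2)
s = 30 (s = (9 + (4 + 4)) + 13 = (9 + 8) + 13 = 17 + 13 = 30)
s*(-17) + t(r(-5), -4) = 30*(-17) + (-3 - 4 + (-5)**2) = -510 + (-3 - 4 + 25) = -510 + 18 = -492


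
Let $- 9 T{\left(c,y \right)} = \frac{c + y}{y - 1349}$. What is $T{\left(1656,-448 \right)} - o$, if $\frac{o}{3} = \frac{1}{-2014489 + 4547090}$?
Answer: $\frac{3059333489}{40959755973} \approx 0.074691$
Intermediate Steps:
$o = \frac{3}{2532601}$ ($o = \frac{3}{-2014489 + 4547090} = \frac{3}{2532601} \approx 1.1846 \cdot 10^{-6}$)
$T{\left(c,y \right)} = - \frac{c + y}{9 \left(-1349 + y\right)}$ ($T{\left(c,y \right)} = - \frac{\left(c + y\right) \frac{1}{y - 1349}}{9} = - \frac{\left(c + y\right) \frac{1}{-1349 + y}}{9} = - \frac{\frac{1}{-1349 + y} \left(c + y\right)}{9} = - \frac{c + y}{9 \left(-1349 + y\right)}$)
$T{\left(1656,-448 \right)} - o = \frac{\left(-1\right) 1656 - -448}{9 \left(-1349 - 448\right)} - \frac{3}{2532601} = \frac{-1656 + 448}{9 \left(-1797\right)} - \frac{3}{2532601} = \frac{1}{9} \left(- \frac{1}{1797}\right) \left(-1208\right) - \frac{3}{2532601} = \frac{1208}{16173} - \frac{3}{2532601} = \frac{3059333489}{40959755973}$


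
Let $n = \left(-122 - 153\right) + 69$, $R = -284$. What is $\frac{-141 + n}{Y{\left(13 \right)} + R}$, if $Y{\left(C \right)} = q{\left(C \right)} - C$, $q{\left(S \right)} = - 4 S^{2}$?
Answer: $\frac{347}{973} \approx 0.35663$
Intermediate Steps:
$n = -206$ ($n = -275 + 69 = -206$)
$Y{\left(C \right)} = - C - 4 C^{2}$ ($Y{\left(C \right)} = - 4 C^{2} - C = - C - 4 C^{2}$)
$\frac{-141 + n}{Y{\left(13 \right)} + R} = \frac{-141 - 206}{13 \left(-1 - 52\right) - 284} = - \frac{347}{13 \left(-1 - 52\right) - 284} = - \frac{347}{13 \left(-53\right) - 284} = - \frac{347}{-689 - 284} = - \frac{347}{-973} = \left(-347\right) \left(- \frac{1}{973}\right) = \frac{347}{973}$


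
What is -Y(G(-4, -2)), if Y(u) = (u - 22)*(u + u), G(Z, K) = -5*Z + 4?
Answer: -96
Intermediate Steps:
G(Z, K) = 4 - 5*Z
Y(u) = 2*u*(-22 + u) (Y(u) = (-22 + u)*(2*u) = 2*u*(-22 + u))
-Y(G(-4, -2)) = -2*(4 - 5*(-4))*(-22 + (4 - 5*(-4))) = -2*(4 + 20)*(-22 + (4 + 20)) = -2*24*(-22 + 24) = -2*24*2 = -1*96 = -96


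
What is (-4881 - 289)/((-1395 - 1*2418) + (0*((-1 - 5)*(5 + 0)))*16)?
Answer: 5170/3813 ≈ 1.3559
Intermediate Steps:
(-4881 - 289)/((-1395 - 1*2418) + (0*((-1 - 5)*(5 + 0)))*16) = -5170/((-1395 - 2418) + (0*(-6*5))*16) = -5170/(-3813 + (0*(-30))*16) = -5170/(-3813 + 0*16) = -5170/(-3813 + 0) = -5170/(-3813) = -5170*(-1/3813) = 5170/3813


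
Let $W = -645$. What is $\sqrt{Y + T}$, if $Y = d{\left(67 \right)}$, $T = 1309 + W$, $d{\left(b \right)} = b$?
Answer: $\sqrt{731} \approx 27.037$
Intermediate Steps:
$T = 664$ ($T = 1309 - 645 = 664$)
$Y = 67$
$\sqrt{Y + T} = \sqrt{67 + 664} = \sqrt{731}$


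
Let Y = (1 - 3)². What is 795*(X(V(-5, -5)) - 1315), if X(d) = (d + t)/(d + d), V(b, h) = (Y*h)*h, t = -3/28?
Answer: -1170431277/1120 ≈ -1.0450e+6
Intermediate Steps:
t = -3/28 (t = -3*1/28 = -3/28 ≈ -0.10714)
Y = 4 (Y = (-2)² = 4)
V(b, h) = 4*h² (V(b, h) = (4*h)*h = 4*h²)
X(d) = (-3/28 + d)/(2*d) (X(d) = (d - 3/28)/(d + d) = (-3/28 + d)/((2*d)) = (-3/28 + d)*(1/(2*d)) = (-3/28 + d)/(2*d))
795*(X(V(-5, -5)) - 1315) = 795*((-3 + 28*(4*(-5)²))/(56*((4*(-5)²))) - 1315) = 795*((-3 + 28*(4*25))/(56*((4*25))) - 1315) = 795*((1/56)*(-3 + 28*100)/100 - 1315) = 795*((1/56)*(1/100)*(-3 + 2800) - 1315) = 795*((1/56)*(1/100)*2797 - 1315) = 795*(2797/5600 - 1315) = 795*(-7361203/5600) = -1170431277/1120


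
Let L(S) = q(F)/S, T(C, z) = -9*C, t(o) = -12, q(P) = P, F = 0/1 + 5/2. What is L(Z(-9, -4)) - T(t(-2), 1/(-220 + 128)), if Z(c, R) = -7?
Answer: -1517/14 ≈ -108.36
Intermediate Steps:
F = 5/2 (F = 0*1 + 5*(½) = 0 + 5/2 = 5/2 ≈ 2.5000)
L(S) = 5/(2*S)
L(Z(-9, -4)) - T(t(-2), 1/(-220 + 128)) = (5/2)/(-7) - (-9)*(-12) = (5/2)*(-⅐) - 1*108 = -5/14 - 108 = -1517/14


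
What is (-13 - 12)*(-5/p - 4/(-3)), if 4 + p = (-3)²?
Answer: -25/3 ≈ -8.3333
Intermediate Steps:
p = 5 (p = -4 + (-3)² = -4 + 9 = 5)
(-13 - 12)*(-5/p - 4/(-3)) = (-13 - 12)*(-5/5 - 4/(-3)) = -25*(-5*⅕ - 4*(-⅓)) = -25*(-1 + 4/3) = -25*⅓ = -25/3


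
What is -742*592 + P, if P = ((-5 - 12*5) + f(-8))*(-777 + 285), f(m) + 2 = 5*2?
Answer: -411220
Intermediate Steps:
f(m) = 8 (f(m) = -2 + 5*2 = -2 + 10 = 8)
P = 28044 (P = ((-5 - 12*5) + 8)*(-777 + 285) = ((-5 - 60) + 8)*(-492) = (-65 + 8)*(-492) = -57*(-492) = 28044)
-742*592 + P = -742*592 + 28044 = -439264 + 28044 = -411220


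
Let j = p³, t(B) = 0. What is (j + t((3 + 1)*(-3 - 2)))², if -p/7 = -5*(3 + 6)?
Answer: 976929722015625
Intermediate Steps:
p = 315 (p = -(-35)*(3 + 6) = -(-35)*9 = -7*(-45) = 315)
j = 31255875 (j = 315³ = 31255875)
(j + t((3 + 1)*(-3 - 2)))² = (31255875 + 0)² = 31255875² = 976929722015625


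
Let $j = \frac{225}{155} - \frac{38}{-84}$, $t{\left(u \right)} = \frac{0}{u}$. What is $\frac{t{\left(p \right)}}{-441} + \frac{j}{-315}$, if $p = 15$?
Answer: $- \frac{2479}{410130} \approx -0.0060444$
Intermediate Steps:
$t{\left(u \right)} = 0$
$j = \frac{2479}{1302}$ ($j = 225 \cdot \frac{1}{155} - - \frac{19}{42} = \frac{45}{31} + \frac{19}{42} = \frac{2479}{1302} \approx 1.904$)
$\frac{t{\left(p \right)}}{-441} + \frac{j}{-315} = \frac{0}{-441} + \frac{2479}{1302 \left(-315\right)} = 0 \left(- \frac{1}{441}\right) + \frac{2479}{1302} \left(- \frac{1}{315}\right) = 0 - \frac{2479}{410130} = - \frac{2479}{410130}$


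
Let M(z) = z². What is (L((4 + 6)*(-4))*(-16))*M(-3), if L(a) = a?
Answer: 5760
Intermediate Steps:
(L((4 + 6)*(-4))*(-16))*M(-3) = (((4 + 6)*(-4))*(-16))*(-3)² = ((10*(-4))*(-16))*9 = -40*(-16)*9 = 640*9 = 5760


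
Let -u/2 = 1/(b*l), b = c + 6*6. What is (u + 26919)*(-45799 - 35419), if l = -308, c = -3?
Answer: -5555406996631/2541 ≈ -2.1863e+9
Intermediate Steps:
b = 33 (b = -3 + 6*6 = -3 + 36 = 33)
u = 1/5082 (u = -2/(33*(-308)) = -2/(-10164) = -2*(-1/10164) = 1/5082 ≈ 0.00019677)
(u + 26919)*(-45799 - 35419) = (1/5082 + 26919)*(-45799 - 35419) = (136802359/5082)*(-81218) = -5555406996631/2541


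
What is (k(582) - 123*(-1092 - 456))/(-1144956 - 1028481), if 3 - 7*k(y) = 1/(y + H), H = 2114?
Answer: -3593312375/41017103064 ≈ -0.087605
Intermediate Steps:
k(y) = 3/7 - 1/(7*(2114 + y)) (k(y) = 3/7 - 1/(7*(y + 2114)) = 3/7 - 1/(7*(2114 + y)))
(k(582) - 123*(-1092 - 456))/(-1144956 - 1028481) = ((6341 + 3*582)/(7*(2114 + 582)) - 123*(-1092 - 456))/(-1144956 - 1028481) = ((⅐)*(6341 + 1746)/2696 - 123*(-1548))/(-2173437) = ((⅐)*(1/2696)*8087 + 190404)*(-1/2173437) = (8087/18872 + 190404)*(-1/2173437) = (3593312375/18872)*(-1/2173437) = -3593312375/41017103064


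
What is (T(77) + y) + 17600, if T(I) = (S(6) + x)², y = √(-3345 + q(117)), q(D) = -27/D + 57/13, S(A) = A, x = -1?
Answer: 17625 + I*√564603/13 ≈ 17625.0 + 57.8*I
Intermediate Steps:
q(D) = 57/13 - 27/D (q(D) = -27/D + 57*(1/13) = -27/D + 57/13 = 57/13 - 27/D)
y = I*√564603/13 (y = √(-3345 + (57/13 - 27/117)) = √(-3345 + (57/13 - 27*1/117)) = √(-3345 + (57/13 - 3/13)) = √(-3345 + 54/13) = √(-43431/13) = I*√564603/13 ≈ 57.8*I)
T(I) = 25 (T(I) = (6 - 1)² = 5² = 25)
(T(77) + y) + 17600 = (25 + I*√564603/13) + 17600 = 17625 + I*√564603/13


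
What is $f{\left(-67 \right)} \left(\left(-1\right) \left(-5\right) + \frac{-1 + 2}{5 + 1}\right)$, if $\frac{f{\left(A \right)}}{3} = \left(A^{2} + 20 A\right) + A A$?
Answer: $118389$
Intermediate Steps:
$f{\left(A \right)} = 6 A^{2} + 60 A$ ($f{\left(A \right)} = 3 \left(\left(A^{2} + 20 A\right) + A A\right) = 3 \left(\left(A^{2} + 20 A\right) + A^{2}\right) = 3 \left(2 A^{2} + 20 A\right) = 6 A^{2} + 60 A$)
$f{\left(-67 \right)} \left(\left(-1\right) \left(-5\right) + \frac{-1 + 2}{5 + 1}\right) = 6 \left(-67\right) \left(10 - 67\right) \left(\left(-1\right) \left(-5\right) + \frac{-1 + 2}{5 + 1}\right) = 6 \left(-67\right) \left(-57\right) \left(5 + 1 \cdot \frac{1}{6}\right) = 22914 \left(5 + 1 \cdot \frac{1}{6}\right) = 22914 \left(5 + \frac{1}{6}\right) = 22914 \cdot \frac{31}{6} = 118389$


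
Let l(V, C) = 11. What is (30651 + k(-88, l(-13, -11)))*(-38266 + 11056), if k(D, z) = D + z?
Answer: -831918540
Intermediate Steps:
(30651 + k(-88, l(-13, -11)))*(-38266 + 11056) = (30651 + (-88 + 11))*(-38266 + 11056) = (30651 - 77)*(-27210) = 30574*(-27210) = -831918540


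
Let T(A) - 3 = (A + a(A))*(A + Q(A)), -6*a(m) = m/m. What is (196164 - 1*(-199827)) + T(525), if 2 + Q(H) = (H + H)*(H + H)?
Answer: 3475795391/6 ≈ 5.7930e+8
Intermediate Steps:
a(m) = -1/6 (a(m) = -m/(6*m) = -1/6*1 = -1/6)
Q(H) = -2 + 4*H**2 (Q(H) = -2 + (H + H)*(H + H) = -2 + (2*H)*(2*H) = -2 + 4*H**2)
T(A) = 3 + (-1/6 + A)*(-2 + A + 4*A**2) (T(A) = 3 + (A - 1/6)*(A + (-2 + 4*A**2)) = 3 + (-1/6 + A)*(-2 + A + 4*A**2))
(196164 - 1*(-199827)) + T(525) = (196164 - 1*(-199827)) + (10/3 + 4*525**3 - 13/6*525 + (1/3)*525**2) = (196164 + 199827) + (10/3 + 4*144703125 - 2275/2 + (1/3)*275625) = 395991 + (10/3 + 578812500 - 2275/2 + 91875) = 395991 + 3473419445/6 = 3475795391/6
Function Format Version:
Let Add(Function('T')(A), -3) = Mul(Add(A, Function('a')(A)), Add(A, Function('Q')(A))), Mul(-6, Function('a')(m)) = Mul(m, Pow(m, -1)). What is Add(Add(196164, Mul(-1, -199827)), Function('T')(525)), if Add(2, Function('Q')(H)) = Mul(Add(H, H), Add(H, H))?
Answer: Rational(3475795391, 6) ≈ 5.7930e+8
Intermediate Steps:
Function('a')(m) = Rational(-1, 6) (Function('a')(m) = Mul(Rational(-1, 6), Mul(m, Pow(m, -1))) = Mul(Rational(-1, 6), 1) = Rational(-1, 6))
Function('Q')(H) = Add(-2, Mul(4, Pow(H, 2))) (Function('Q')(H) = Add(-2, Mul(Add(H, H), Add(H, H))) = Add(-2, Mul(Mul(2, H), Mul(2, H))) = Add(-2, Mul(4, Pow(H, 2))))
Function('T')(A) = Add(3, Mul(Add(Rational(-1, 6), A), Add(-2, A, Mul(4, Pow(A, 2))))) (Function('T')(A) = Add(3, Mul(Add(A, Rational(-1, 6)), Add(A, Add(-2, Mul(4, Pow(A, 2)))))) = Add(3, Mul(Add(Rational(-1, 6), A), Add(-2, A, Mul(4, Pow(A, 2))))))
Add(Add(196164, Mul(-1, -199827)), Function('T')(525)) = Add(Add(196164, Mul(-1, -199827)), Add(Rational(10, 3), Mul(4, Pow(525, 3)), Mul(Rational(-13, 6), 525), Mul(Rational(1, 3), Pow(525, 2)))) = Add(Add(196164, 199827), Add(Rational(10, 3), Mul(4, 144703125), Rational(-2275, 2), Mul(Rational(1, 3), 275625))) = Add(395991, Add(Rational(10, 3), 578812500, Rational(-2275, 2), 91875)) = Add(395991, Rational(3473419445, 6)) = Rational(3475795391, 6)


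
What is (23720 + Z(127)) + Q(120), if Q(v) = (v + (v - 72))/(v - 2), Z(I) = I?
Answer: 1407057/59 ≈ 23848.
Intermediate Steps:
Q(v) = (-72 + 2*v)/(-2 + v) (Q(v) = (v + (-72 + v))/(-2 + v) = (-72 + 2*v)/(-2 + v))
(23720 + Z(127)) + Q(120) = (23720 + 127) + 2*(-36 + 120)/(-2 + 120) = 23847 + 2*84/118 = 23847 + 2*(1/118)*84 = 23847 + 84/59 = 1407057/59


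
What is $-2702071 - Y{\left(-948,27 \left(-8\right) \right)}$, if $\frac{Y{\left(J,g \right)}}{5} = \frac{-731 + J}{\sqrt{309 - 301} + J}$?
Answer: $- \frac{607087089469}{224674} - \frac{8395 \sqrt{2}}{449348} \approx -2.7021 \cdot 10^{6}$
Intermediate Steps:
$Y{\left(J,g \right)} = \frac{5 \left(-731 + J\right)}{J + 2 \sqrt{2}}$ ($Y{\left(J,g \right)} = 5 \frac{-731 + J}{\sqrt{309 - 301} + J} = 5 \frac{-731 + J}{\sqrt{8} + J} = 5 \frac{-731 + J}{2 \sqrt{2} + J} = 5 \frac{-731 + J}{J + 2 \sqrt{2}} = \frac{5 \left(-731 + J\right)}{J + 2 \sqrt{2}}$)
$-2702071 - Y{\left(-948,27 \left(-8\right) \right)} = -2702071 - \frac{5 \left(-731 - 948\right)}{-948 + 2 \sqrt{2}} = -2702071 - 5 \frac{1}{-948 + 2 \sqrt{2}} \left(-1679\right) = -2702071 - - \frac{8395}{-948 + 2 \sqrt{2}} = -2702071 + \frac{8395}{-948 + 2 \sqrt{2}}$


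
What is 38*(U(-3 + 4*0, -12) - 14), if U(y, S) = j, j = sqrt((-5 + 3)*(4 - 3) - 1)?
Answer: -532 + 38*I*sqrt(3) ≈ -532.0 + 65.818*I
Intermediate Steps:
j = I*sqrt(3) (j = sqrt(-2*1 - 1) = sqrt(-2 - 1) = sqrt(-3) = I*sqrt(3) ≈ 1.732*I)
U(y, S) = I*sqrt(3)
38*(U(-3 + 4*0, -12) - 14) = 38*(I*sqrt(3) - 14) = 38*(-14 + I*sqrt(3)) = -532 + 38*I*sqrt(3)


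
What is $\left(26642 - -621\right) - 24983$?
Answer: $2280$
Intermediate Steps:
$\left(26642 - -621\right) - 24983 = \left(26642 + \left(-12724 + 13345\right)\right) - 24983 = \left(26642 + 621\right) - 24983 = 27263 - 24983 = 2280$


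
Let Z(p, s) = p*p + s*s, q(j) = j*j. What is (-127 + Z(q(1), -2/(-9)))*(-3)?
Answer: 10202/27 ≈ 377.85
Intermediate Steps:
q(j) = j**2
Z(p, s) = p**2 + s**2
(-127 + Z(q(1), -2/(-9)))*(-3) = (-127 + ((1**2)**2 + (-2/(-9))**2))*(-3) = (-127 + (1**2 + (-2*(-1/9))**2))*(-3) = (-127 + (1 + (2/9)**2))*(-3) = (-127 + (1 + 4/81))*(-3) = (-127 + 85/81)*(-3) = -10202/81*(-3) = 10202/27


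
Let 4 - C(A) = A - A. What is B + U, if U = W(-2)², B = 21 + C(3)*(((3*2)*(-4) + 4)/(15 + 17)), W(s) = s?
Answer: 45/2 ≈ 22.500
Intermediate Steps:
C(A) = 4 (C(A) = 4 - (A - A) = 4 - 1*0 = 4 + 0 = 4)
B = 37/2 (B = 21 + 4*(((3*2)*(-4) + 4)/(15 + 17)) = 21 + 4*((6*(-4) + 4)/32) = 21 + 4*((-24 + 4)*(1/32)) = 21 + 4*(-20*1/32) = 21 + 4*(-5/8) = 21 - 5/2 = 37/2 ≈ 18.500)
U = 4 (U = (-2)² = 4)
B + U = 37/2 + 4 = 45/2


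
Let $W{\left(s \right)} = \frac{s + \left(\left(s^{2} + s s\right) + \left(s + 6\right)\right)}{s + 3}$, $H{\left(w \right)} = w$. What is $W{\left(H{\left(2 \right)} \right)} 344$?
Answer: $\frac{6192}{5} \approx 1238.4$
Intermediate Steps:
$W{\left(s \right)} = \frac{6 + 2 s + 2 s^{2}}{3 + s}$ ($W{\left(s \right)} = \frac{s + \left(\left(s^{2} + s^{2}\right) + \left(6 + s\right)\right)}{3 + s} = \frac{s + \left(2 s^{2} + \left(6 + s\right)\right)}{3 + s} = \frac{s + \left(6 + s + 2 s^{2}\right)}{3 + s} = \frac{6 + 2 s + 2 s^{2}}{3 + s}$)
$W{\left(H{\left(2 \right)} \right)} 344 = \frac{2 \left(3 + 2 + 2^{2}\right)}{3 + 2} \cdot 344 = \frac{2 \left(3 + 2 + 4\right)}{5} \cdot 344 = 2 \cdot \frac{1}{5} \cdot 9 \cdot 344 = \frac{18}{5} \cdot 344 = \frac{6192}{5}$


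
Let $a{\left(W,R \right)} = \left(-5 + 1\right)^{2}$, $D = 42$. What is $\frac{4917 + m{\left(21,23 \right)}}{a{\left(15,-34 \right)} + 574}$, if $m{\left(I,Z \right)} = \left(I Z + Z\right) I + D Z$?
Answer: $\frac{16509}{590} \approx 27.981$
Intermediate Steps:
$a{\left(W,R \right)} = 16$ ($a{\left(W,R \right)} = \left(-4\right)^{2} = 16$)
$m{\left(I,Z \right)} = 42 Z + I \left(Z + I Z\right)$ ($m{\left(I,Z \right)} = \left(I Z + Z\right) I + 42 Z = \left(Z + I Z\right) I + 42 Z = I \left(Z + I Z\right) + 42 Z = 42 Z + I \left(Z + I Z\right)$)
$\frac{4917 + m{\left(21,23 \right)}}{a{\left(15,-34 \right)} + 574} = \frac{4917 + 23 \left(42 + 21 + 21^{2}\right)}{16 + 574} = \frac{4917 + 23 \left(42 + 21 + 441\right)}{590} = \left(4917 + 23 \cdot 504\right) \frac{1}{590} = \left(4917 + 11592\right) \frac{1}{590} = 16509 \cdot \frac{1}{590} = \frac{16509}{590}$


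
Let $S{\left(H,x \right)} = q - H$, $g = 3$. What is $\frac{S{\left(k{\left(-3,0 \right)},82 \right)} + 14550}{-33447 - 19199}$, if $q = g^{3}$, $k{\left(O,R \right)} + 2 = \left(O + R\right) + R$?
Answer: $- \frac{7291}{26323} \approx -0.27698$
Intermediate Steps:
$k{\left(O,R \right)} = -2 + O + 2 R$ ($k{\left(O,R \right)} = -2 + \left(\left(O + R\right) + R\right) = -2 + \left(O + 2 R\right) = -2 + O + 2 R$)
$q = 27$ ($q = 3^{3} = 27$)
$S{\left(H,x \right)} = 27 - H$
$\frac{S{\left(k{\left(-3,0 \right)},82 \right)} + 14550}{-33447 - 19199} = \frac{\left(27 - \left(-2 - 3 + 2 \cdot 0\right)\right) + 14550}{-33447 - 19199} = \frac{\left(27 - \left(-2 - 3 + 0\right)\right) + 14550}{-52646} = \left(\left(27 - -5\right) + 14550\right) \left(- \frac{1}{52646}\right) = \left(\left(27 + 5\right) + 14550\right) \left(- \frac{1}{52646}\right) = \left(32 + 14550\right) \left(- \frac{1}{52646}\right) = 14582 \left(- \frac{1}{52646}\right) = - \frac{7291}{26323}$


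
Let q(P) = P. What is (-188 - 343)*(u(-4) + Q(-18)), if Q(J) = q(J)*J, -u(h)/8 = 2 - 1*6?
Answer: -189036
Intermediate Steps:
u(h) = 32 (u(h) = -8*(2 - 1*6) = -8*(2 - 6) = -8*(-4) = 32)
Q(J) = J² (Q(J) = J*J = J²)
(-188 - 343)*(u(-4) + Q(-18)) = (-188 - 343)*(32 + (-18)²) = -531*(32 + 324) = -531*356 = -189036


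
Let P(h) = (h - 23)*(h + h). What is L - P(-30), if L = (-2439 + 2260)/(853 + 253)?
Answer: -3517259/1106 ≈ -3180.2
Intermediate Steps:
P(h) = 2*h*(-23 + h) (P(h) = (-23 + h)*(2*h) = 2*h*(-23 + h))
L = -179/1106 ≈ -0.16184
L - P(-30) = -179/1106 - 2*(-30)*(-23 - 30) = -179/1106 - 2*(-30)*(-53) = -179/1106 - 1*3180 = -179/1106 - 3180 = -3517259/1106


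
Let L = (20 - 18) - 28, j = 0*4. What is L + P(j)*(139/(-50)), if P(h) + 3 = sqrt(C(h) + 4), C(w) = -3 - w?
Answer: -511/25 ≈ -20.440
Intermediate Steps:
j = 0
L = -26 (L = 2 - 28 = -26)
P(h) = -3 + sqrt(1 - h) (P(h) = -3 + sqrt((-3 - h) + 4) = -3 + sqrt(1 - h))
L + P(j)*(139/(-50)) = -26 + (-3 + sqrt(1 - 1*0))*(139/(-50)) = -26 + (-3 + sqrt(1 + 0))*(139*(-1/50)) = -26 + (-3 + sqrt(1))*(-139/50) = -26 + (-3 + 1)*(-139/50) = -26 - 2*(-139/50) = -26 + 139/25 = -511/25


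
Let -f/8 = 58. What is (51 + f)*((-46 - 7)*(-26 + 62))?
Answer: 788004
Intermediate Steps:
f = -464 (f = -8*58 = -464)
(51 + f)*((-46 - 7)*(-26 + 62)) = (51 - 464)*((-46 - 7)*(-26 + 62)) = -(-21889)*36 = -413*(-1908) = 788004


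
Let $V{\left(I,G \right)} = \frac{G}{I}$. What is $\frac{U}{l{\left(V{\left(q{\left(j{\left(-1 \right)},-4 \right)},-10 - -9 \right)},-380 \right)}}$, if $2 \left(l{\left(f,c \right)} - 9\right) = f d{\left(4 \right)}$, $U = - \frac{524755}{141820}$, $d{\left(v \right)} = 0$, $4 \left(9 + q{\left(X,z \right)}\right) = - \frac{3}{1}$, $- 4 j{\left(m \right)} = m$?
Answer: $- \frac{14993}{36468} \approx -0.41113$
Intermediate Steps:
$j{\left(m \right)} = - \frac{m}{4}$
$q{\left(X,z \right)} = - \frac{39}{4}$ ($q{\left(X,z \right)} = -9 + \frac{\left(-3\right) 1^{-1}}{4} = -9 + \frac{\left(-3\right) 1}{4} = -9 + \frac{1}{4} \left(-3\right) = -9 - \frac{3}{4} = - \frac{39}{4}$)
$U = - \frac{14993}{4052}$ ($U = \left(-524755\right) \frac{1}{141820} = - \frac{14993}{4052} \approx -3.7001$)
$l{\left(f,c \right)} = 9$ ($l{\left(f,c \right)} = 9 + \frac{f 0}{2} = 9 + \frac{1}{2} \cdot 0 = 9 + 0 = 9$)
$\frac{U}{l{\left(V{\left(q{\left(j{\left(-1 \right)},-4 \right)},-10 - -9 \right)},-380 \right)}} = - \frac{14993}{4052 \cdot 9} = \left(- \frac{14993}{4052}\right) \frac{1}{9} = - \frac{14993}{36468}$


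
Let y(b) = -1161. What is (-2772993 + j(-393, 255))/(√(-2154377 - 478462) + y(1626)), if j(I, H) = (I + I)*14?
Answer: 1077406839/1326920 + 10207989*I*√21759/1326920 ≈ 811.96 + 1134.8*I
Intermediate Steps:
j(I, H) = 28*I (j(I, H) = (2*I)*14 = 28*I)
(-2772993 + j(-393, 255))/(√(-2154377 - 478462) + y(1626)) = (-2772993 + 28*(-393))/(√(-2154377 - 478462) - 1161) = (-2772993 - 11004)/(√(-2632839) - 1161) = -2783997/(11*I*√21759 - 1161) = -2783997/(-1161 + 11*I*√21759)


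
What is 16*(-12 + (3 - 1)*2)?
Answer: -128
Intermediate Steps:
16*(-12 + (3 - 1)*2) = 16*(-12 + 2*2) = 16*(-12 + 4) = 16*(-8) = -128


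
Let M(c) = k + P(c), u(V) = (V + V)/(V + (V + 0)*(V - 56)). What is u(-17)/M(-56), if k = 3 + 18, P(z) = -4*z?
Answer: -1/8820 ≈ -0.00011338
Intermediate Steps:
k = 21
u(V) = 2*V/(V + V*(-56 + V)) (u(V) = (2*V)/(V + V*(-56 + V)) = 2*V/(V + V*(-56 + V)))
M(c) = 21 - 4*c
u(-17)/M(-56) = (2/(-55 - 17))/(21 - 4*(-56)) = (2/(-72))/(21 + 224) = (2*(-1/72))/245 = -1/36*1/245 = -1/8820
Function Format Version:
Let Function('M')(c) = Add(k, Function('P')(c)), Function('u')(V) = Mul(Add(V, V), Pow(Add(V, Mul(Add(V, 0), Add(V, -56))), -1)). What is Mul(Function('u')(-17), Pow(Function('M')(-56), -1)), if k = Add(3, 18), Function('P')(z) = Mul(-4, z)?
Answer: Rational(-1, 8820) ≈ -0.00011338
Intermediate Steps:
k = 21
Function('u')(V) = Mul(2, V, Pow(Add(V, Mul(V, Add(-56, V))), -1)) (Function('u')(V) = Mul(Mul(2, V), Pow(Add(V, Mul(V, Add(-56, V))), -1)) = Mul(2, V, Pow(Add(V, Mul(V, Add(-56, V))), -1)))
Function('M')(c) = Add(21, Mul(-4, c))
Mul(Function('u')(-17), Pow(Function('M')(-56), -1)) = Mul(Mul(2, Pow(Add(-55, -17), -1)), Pow(Add(21, Mul(-4, -56)), -1)) = Mul(Mul(2, Pow(-72, -1)), Pow(Add(21, 224), -1)) = Mul(Mul(2, Rational(-1, 72)), Pow(245, -1)) = Mul(Rational(-1, 36), Rational(1, 245)) = Rational(-1, 8820)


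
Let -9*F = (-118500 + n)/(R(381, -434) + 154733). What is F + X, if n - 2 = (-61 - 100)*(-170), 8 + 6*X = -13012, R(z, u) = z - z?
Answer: -1007281454/464199 ≈ -2169.9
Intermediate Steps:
R(z, u) = 0
X = -2170 (X = -4/3 + (⅙)*(-13012) = -4/3 - 6506/3 = -2170)
n = 27372 (n = 2 + (-61 - 100)*(-170) = 2 - 161*(-170) = 2 + 27370 = 27372)
F = 30376/464199 (F = -(-118500 + 27372)/(9*(0 + 154733)) = -(-30376)/(3*154733) = -⅑*(-91128/154733) = 30376/464199 ≈ 0.065437)
F + X = 30376/464199 - 2170 = -1007281454/464199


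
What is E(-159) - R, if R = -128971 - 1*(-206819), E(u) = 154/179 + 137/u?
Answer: -2215631965/28461 ≈ -77848.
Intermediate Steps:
E(u) = 154/179 + 137/u (E(u) = 154*(1/179) + 137/u = 154/179 + 137/u)
R = 77848 (R = -128971 + 206819 = 77848)
E(-159) - R = (154/179 + 137/(-159)) - 1*77848 = (154/179 + 137*(-1/159)) - 77848 = (154/179 - 137/159) - 77848 = -37/28461 - 77848 = -2215631965/28461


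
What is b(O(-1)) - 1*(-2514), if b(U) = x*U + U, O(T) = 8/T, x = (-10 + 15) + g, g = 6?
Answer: 2418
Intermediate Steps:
x = 11 (x = (-10 + 15) + 6 = 5 + 6 = 11)
b(U) = 12*U (b(U) = 11*U + U = 12*U)
b(O(-1)) - 1*(-2514) = 12*(8/(-1)) - 1*(-2514) = 12*(8*(-1)) + 2514 = 12*(-8) + 2514 = -96 + 2514 = 2418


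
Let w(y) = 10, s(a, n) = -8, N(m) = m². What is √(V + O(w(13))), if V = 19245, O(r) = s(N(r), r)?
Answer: √19237 ≈ 138.70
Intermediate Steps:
O(r) = -8
√(V + O(w(13))) = √(19245 - 8) = √19237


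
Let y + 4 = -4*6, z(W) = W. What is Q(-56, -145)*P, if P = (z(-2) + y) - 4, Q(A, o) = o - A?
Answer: 3026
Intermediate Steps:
y = -28 (y = -4 - 4*6 = -4 - 24 = -28)
P = -34 (P = (-2 - 28) - 4 = -30 - 4 = -34)
Q(-56, -145)*P = (-145 - 1*(-56))*(-34) = (-145 + 56)*(-34) = -89*(-34) = 3026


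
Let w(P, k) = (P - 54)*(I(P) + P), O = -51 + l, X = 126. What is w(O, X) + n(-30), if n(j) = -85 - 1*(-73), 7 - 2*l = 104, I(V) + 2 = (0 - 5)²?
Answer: 46923/4 ≈ 11731.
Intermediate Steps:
I(V) = 23 (I(V) = -2 + (0 - 5)² = -2 + (-5)² = -2 + 25 = 23)
l = -97/2 (l = 7/2 - ½*104 = 7/2 - 52 = -97/2 ≈ -48.500)
O = -199/2 (O = -51 - 97/2 = -199/2 ≈ -99.500)
n(j) = -12 (n(j) = -85 + 73 = -12)
w(P, k) = (-54 + P)*(23 + P) (w(P, k) = (P - 54)*(23 + P) = (-54 + P)*(23 + P))
w(O, X) + n(-30) = (-1242 + (-199/2)² - 31*(-199/2)) - 12 = (-1242 + 39601/4 + 6169/2) - 12 = 46971/4 - 12 = 46923/4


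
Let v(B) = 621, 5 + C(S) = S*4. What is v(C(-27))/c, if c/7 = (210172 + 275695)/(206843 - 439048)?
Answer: -144199305/3401069 ≈ -42.398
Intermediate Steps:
C(S) = -5 + 4*S (C(S) = -5 + S*4 = -5 + 4*S)
c = -3401069/232205 (c = 7*((210172 + 275695)/(206843 - 439048)) = 7*(485867/(-232205)) = 7*(485867*(-1/232205)) = 7*(-485867/232205) = -3401069/232205 ≈ -14.647)
v(C(-27))/c = 621/(-3401069/232205) = 621*(-232205/3401069) = -144199305/3401069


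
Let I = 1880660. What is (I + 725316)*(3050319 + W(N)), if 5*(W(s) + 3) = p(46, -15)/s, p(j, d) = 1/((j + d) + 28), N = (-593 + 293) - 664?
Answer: 565137730254284026/71095 ≈ 7.9491e+12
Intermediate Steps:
N = -964 (N = -300 - 664 = -964)
p(j, d) = 1/(28 + d + j) (p(j, d) = 1/((d + j) + 28) = 1/(28 + d + j))
W(s) = -3 + 1/(295*s) (W(s) = -3 + (1/((28 - 15 + 46)*s))/5 = -3 + (1/(59*s))/5 = -3 + 1/(295*s))
(I + 725316)*(3050319 + W(N)) = (1880660 + 725316)*(3050319 + (-3 + (1/295)/(-964))) = 2605976*(3050319 + (-3 + (1/295)*(-1/964))) = 2605976*(3050319 + (-3 - 1/284380)) = 2605976*(3050319 - 853141/284380) = 2605976*(867448864079/284380) = 565137730254284026/71095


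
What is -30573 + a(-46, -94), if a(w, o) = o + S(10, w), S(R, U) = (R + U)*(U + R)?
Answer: -29371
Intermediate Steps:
S(R, U) = (R + U)**2 (S(R, U) = (R + U)*(R + U) = (R + U)**2)
a(w, o) = o + (10 + w)**2
-30573 + a(-46, -94) = -30573 + (-94 + (10 - 46)**2) = -30573 + (-94 + (-36)**2) = -30573 + (-94 + 1296) = -30573 + 1202 = -29371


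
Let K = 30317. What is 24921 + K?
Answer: 55238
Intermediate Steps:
24921 + K = 24921 + 30317 = 55238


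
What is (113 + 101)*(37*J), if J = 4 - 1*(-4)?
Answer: 63344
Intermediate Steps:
J = 8 (J = 4 + 4 = 8)
(113 + 101)*(37*J) = (113 + 101)*(37*8) = 214*296 = 63344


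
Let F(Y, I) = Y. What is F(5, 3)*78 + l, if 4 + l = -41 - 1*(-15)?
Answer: 360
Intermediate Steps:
l = -30 (l = -4 + (-41 - 1*(-15)) = -4 + (-41 + 15) = -4 - 26 = -30)
F(5, 3)*78 + l = 5*78 - 30 = 390 - 30 = 360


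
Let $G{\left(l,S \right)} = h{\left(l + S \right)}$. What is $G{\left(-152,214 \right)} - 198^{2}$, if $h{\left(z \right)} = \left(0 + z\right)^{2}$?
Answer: $-35360$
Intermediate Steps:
$h{\left(z \right)} = z^{2}$
$G{\left(l,S \right)} = \left(S + l\right)^{2}$ ($G{\left(l,S \right)} = \left(l + S\right)^{2} = \left(S + l\right)^{2}$)
$G{\left(-152,214 \right)} - 198^{2} = \left(214 - 152\right)^{2} - 198^{2} = 62^{2} - 39204 = 3844 - 39204 = -35360$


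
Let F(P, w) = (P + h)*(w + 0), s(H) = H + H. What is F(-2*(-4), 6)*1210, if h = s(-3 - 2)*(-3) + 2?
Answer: 290400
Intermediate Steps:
s(H) = 2*H
h = 32 (h = (2*(-3 - 2))*(-3) + 2 = (2*(-5))*(-3) + 2 = -10*(-3) + 2 = 30 + 2 = 32)
F(P, w) = w*(32 + P) (F(P, w) = (P + 32)*(w + 0) = (32 + P)*w = w*(32 + P))
F(-2*(-4), 6)*1210 = (6*(32 - 2*(-4)))*1210 = (6*(32 + 8))*1210 = (6*40)*1210 = 240*1210 = 290400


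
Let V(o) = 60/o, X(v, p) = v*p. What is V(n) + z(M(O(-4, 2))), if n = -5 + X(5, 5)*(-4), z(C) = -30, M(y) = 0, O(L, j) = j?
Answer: -214/7 ≈ -30.571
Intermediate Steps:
X(v, p) = p*v
n = -105 (n = -5 + (5*5)*(-4) = -5 + 25*(-4) = -5 - 100 = -105)
V(n) + z(M(O(-4, 2))) = 60/(-105) - 30 = 60*(-1/105) - 30 = -4/7 - 30 = -214/7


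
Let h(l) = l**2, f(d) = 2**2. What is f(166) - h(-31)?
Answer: -957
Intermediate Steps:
f(d) = 4
f(166) - h(-31) = 4 - 1*(-31)**2 = 4 - 1*961 = 4 - 961 = -957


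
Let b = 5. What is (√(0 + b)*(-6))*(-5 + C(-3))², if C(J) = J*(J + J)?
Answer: -1014*√5 ≈ -2267.4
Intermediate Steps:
C(J) = 2*J² (C(J) = J*(2*J) = 2*J²)
(√(0 + b)*(-6))*(-5 + C(-3))² = (√(0 + 5)*(-6))*(-5 + 2*(-3)²)² = (√5*(-6))*(-5 + 2*9)² = (-6*√5)*(-5 + 18)² = -6*√5*13² = -6*√5*169 = -1014*√5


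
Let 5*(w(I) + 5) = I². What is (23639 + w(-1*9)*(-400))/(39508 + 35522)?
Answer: 19159/75030 ≈ 0.25535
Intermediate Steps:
w(I) = -5 + I²/5
(23639 + w(-1*9)*(-400))/(39508 + 35522) = (23639 + (-5 + (-1*9)²/5)*(-400))/(39508 + 35522) = (23639 + (-5 + (⅕)*(-9)²)*(-400))/75030 = (23639 + (-5 + (⅕)*81)*(-400))*(1/75030) = (23639 + (-5 + 81/5)*(-400))*(1/75030) = (23639 + (56/5)*(-400))*(1/75030) = (23639 - 4480)*(1/75030) = 19159*(1/75030) = 19159/75030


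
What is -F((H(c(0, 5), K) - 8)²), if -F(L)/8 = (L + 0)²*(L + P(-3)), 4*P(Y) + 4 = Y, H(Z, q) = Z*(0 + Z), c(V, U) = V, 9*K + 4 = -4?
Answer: 2039808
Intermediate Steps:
K = -8/9 (K = -4/9 + (⅑)*(-4) = -4/9 - 4/9 = -8/9 ≈ -0.88889)
H(Z, q) = Z² (H(Z, q) = Z*Z = Z²)
P(Y) = -1 + Y/4
F(L) = -8*L²*(-7/4 + L) (F(L) = -8*(L + 0)²*(L + (-1 + (¼)*(-3))) = -8*L²*(L + (-1 - ¾)) = -8*L²*(L - 7/4) = -8*L²*(-7/4 + L))
-F((H(c(0, 5), K) - 8)²) = -((0² - 8)²)²*(14 - 8*(0² - 8)²) = -((0 - 8)²)²*(14 - 8*(0 - 8)²) = -((-8)²)²*(14 - 8*(-8)²) = -64²*(14 - 8*64) = -4096*(14 - 512) = -4096*(-498) = -1*(-2039808) = 2039808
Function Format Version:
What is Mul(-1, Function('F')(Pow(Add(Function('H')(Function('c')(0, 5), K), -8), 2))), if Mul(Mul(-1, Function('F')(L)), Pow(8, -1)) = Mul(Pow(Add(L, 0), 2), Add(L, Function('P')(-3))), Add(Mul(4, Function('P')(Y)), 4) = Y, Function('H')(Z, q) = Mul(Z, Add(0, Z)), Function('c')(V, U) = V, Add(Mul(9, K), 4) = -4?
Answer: 2039808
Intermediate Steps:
K = Rational(-8, 9) (K = Add(Rational(-4, 9), Mul(Rational(1, 9), -4)) = Add(Rational(-4, 9), Rational(-4, 9)) = Rational(-8, 9) ≈ -0.88889)
Function('H')(Z, q) = Pow(Z, 2) (Function('H')(Z, q) = Mul(Z, Z) = Pow(Z, 2))
Function('P')(Y) = Add(-1, Mul(Rational(1, 4), Y))
Function('F')(L) = Mul(-8, Pow(L, 2), Add(Rational(-7, 4), L)) (Function('F')(L) = Mul(-8, Mul(Pow(Add(L, 0), 2), Add(L, Add(-1, Mul(Rational(1, 4), -3))))) = Mul(-8, Mul(Pow(L, 2), Add(L, Add(-1, Rational(-3, 4))))) = Mul(-8, Mul(Pow(L, 2), Add(L, Rational(-7, 4)))) = Mul(-8, Mul(Pow(L, 2), Add(Rational(-7, 4), L))) = Mul(-8, Pow(L, 2), Add(Rational(-7, 4), L)))
Mul(-1, Function('F')(Pow(Add(Function('H')(Function('c')(0, 5), K), -8), 2))) = Mul(-1, Mul(Pow(Pow(Add(Pow(0, 2), -8), 2), 2), Add(14, Mul(-8, Pow(Add(Pow(0, 2), -8), 2))))) = Mul(-1, Mul(Pow(Pow(Add(0, -8), 2), 2), Add(14, Mul(-8, Pow(Add(0, -8), 2))))) = Mul(-1, Mul(Pow(Pow(-8, 2), 2), Add(14, Mul(-8, Pow(-8, 2))))) = Mul(-1, Mul(Pow(64, 2), Add(14, Mul(-8, 64)))) = Mul(-1, Mul(4096, Add(14, -512))) = Mul(-1, Mul(4096, -498)) = Mul(-1, -2039808) = 2039808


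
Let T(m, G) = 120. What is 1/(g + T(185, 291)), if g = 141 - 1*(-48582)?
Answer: 1/48843 ≈ 2.0474e-5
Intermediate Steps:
g = 48723 (g = 141 + 48582 = 48723)
1/(g + T(185, 291)) = 1/(48723 + 120) = 1/48843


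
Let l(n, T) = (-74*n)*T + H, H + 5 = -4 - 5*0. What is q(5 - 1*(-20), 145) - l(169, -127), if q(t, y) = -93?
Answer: -1588346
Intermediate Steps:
H = -9 (H = -5 + (-4 - 5*0) = -5 + (-4 + 0) = -5 - 4 = -9)
l(n, T) = -9 - 74*T*n (l(n, T) = (-74*n)*T - 9 = -74*T*n - 9 = -9 - 74*T*n)
q(5 - 1*(-20), 145) - l(169, -127) = -93 - (-9 - 74*(-127)*169) = -93 - (-9 + 1588262) = -93 - 1*1588253 = -93 - 1588253 = -1588346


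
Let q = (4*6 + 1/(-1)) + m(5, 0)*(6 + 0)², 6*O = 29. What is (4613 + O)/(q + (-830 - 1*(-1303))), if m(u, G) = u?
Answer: 27707/4056 ≈ 6.8311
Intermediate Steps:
O = 29/6 (O = (⅙)*29 = 29/6 ≈ 4.8333)
q = 203 (q = (4*6 + 1/(-1)) + 5*(6 + 0)² = (24 - 1) + 5*6² = 23 + 5*36 = 23 + 180 = 203)
(4613 + O)/(q + (-830 - 1*(-1303))) = (4613 + 29/6)/(203 + (-830 - 1*(-1303))) = 27707/(6*(203 + (-830 + 1303))) = 27707/(6*(203 + 473)) = (27707/6)/676 = (27707/6)*(1/676) = 27707/4056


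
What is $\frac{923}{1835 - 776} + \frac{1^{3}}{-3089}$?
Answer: $\frac{2850088}{3271251} \approx 0.87125$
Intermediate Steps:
$\frac{923}{1835 - 776} + \frac{1^{3}}{-3089} = \frac{923}{1835 - 776} + 1 \left(- \frac{1}{3089}\right) = \frac{923}{1059} - \frac{1}{3089} = \frac{2850088}{3271251}$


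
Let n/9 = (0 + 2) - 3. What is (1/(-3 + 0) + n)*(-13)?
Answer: 364/3 ≈ 121.33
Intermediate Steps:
n = -9 (n = 9*((0 + 2) - 3) = 9*(2 - 3) = 9*(-1) = -9)
(1/(-3 + 0) + n)*(-13) = (1/(-3 + 0) - 9)*(-13) = (1/(-3) - 9)*(-13) = (-⅓ - 9)*(-13) = -28/3*(-13) = 364/3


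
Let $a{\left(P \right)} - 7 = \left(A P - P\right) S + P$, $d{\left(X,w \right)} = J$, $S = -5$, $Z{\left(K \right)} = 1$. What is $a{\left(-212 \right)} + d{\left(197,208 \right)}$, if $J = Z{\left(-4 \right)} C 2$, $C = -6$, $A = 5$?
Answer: $4023$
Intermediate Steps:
$J = -12$ ($J = 1 \left(-6\right) 2 = \left(-6\right) 2 = -12$)
$d{\left(X,w \right)} = -12$
$a{\left(P \right)} = 7 - 19 P$ ($a{\left(P \right)} = 7 + \left(\left(5 P - P\right) \left(-5\right) + P\right) = 7 + \left(4 P \left(-5\right) + P\right) = 7 + \left(- 20 P + P\right) = 7 - 19 P$)
$a{\left(-212 \right)} + d{\left(197,208 \right)} = \left(7 - -4028\right) - 12 = \left(7 + 4028\right) - 12 = 4035 - 12 = 4023$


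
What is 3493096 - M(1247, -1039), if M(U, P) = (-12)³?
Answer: 3494824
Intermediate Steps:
M(U, P) = -1728
3493096 - M(1247, -1039) = 3493096 - 1*(-1728) = 3493096 + 1728 = 3494824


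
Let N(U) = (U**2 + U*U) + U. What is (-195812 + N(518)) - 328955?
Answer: 12399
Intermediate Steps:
N(U) = U + 2*U**2 (N(U) = (U**2 + U**2) + U = 2*U**2 + U = U + 2*U**2)
(-195812 + N(518)) - 328955 = (-195812 + 518*(1 + 2*518)) - 328955 = (-195812 + 518*(1 + 1036)) - 328955 = (-195812 + 518*1037) - 328955 = (-195812 + 537166) - 328955 = 341354 - 328955 = 12399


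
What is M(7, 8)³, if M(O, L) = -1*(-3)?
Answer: 27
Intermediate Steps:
M(O, L) = 3
M(7, 8)³ = 3³ = 27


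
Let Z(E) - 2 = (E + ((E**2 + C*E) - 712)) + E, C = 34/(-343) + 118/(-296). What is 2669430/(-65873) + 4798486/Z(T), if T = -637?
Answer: -790086288492502/27577715442861 ≈ -28.649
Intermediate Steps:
C = -25269/50764 (C = 34*(-1/343) + 118*(-1/296) = -34/343 - 59/148 = -25269/50764 ≈ -0.49777)
Z(E) = -710 + E**2 + 76259*E/50764 (Z(E) = 2 + ((E + ((E**2 - 25269*E/50764) - 712)) + E) = 2 + ((E + (-712 + E**2 - 25269*E/50764)) + E) = 2 + ((-712 + E**2 + 25495*E/50764) + E) = 2 + (-712 + E**2 + 76259*E/50764) = -710 + E**2 + 76259*E/50764)
2669430/(-65873) + 4798486/Z(T) = 2669430/(-65873) + 4798486/(-710 + (-637)**2 + (76259/50764)*(-637)) = 2669430*(-1/65873) + 4798486/(-710 + 405769 - 991367/1036) = -2669430/65873 + 4798486/(418649757/1036) = -2669430/65873 + 4798486*(1036/418649757) = -2669430/65873 + 4971231496/418649757 = -790086288492502/27577715442861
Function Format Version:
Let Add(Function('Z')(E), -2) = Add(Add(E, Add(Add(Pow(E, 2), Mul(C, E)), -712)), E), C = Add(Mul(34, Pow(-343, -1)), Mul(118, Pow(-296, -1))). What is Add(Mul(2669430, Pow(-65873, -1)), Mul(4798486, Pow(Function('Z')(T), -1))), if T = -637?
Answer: Rational(-790086288492502, 27577715442861) ≈ -28.649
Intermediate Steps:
C = Rational(-25269, 50764) (C = Add(Mul(34, Rational(-1, 343)), Mul(118, Rational(-1, 296))) = Add(Rational(-34, 343), Rational(-59, 148)) = Rational(-25269, 50764) ≈ -0.49777)
Function('Z')(E) = Add(-710, Pow(E, 2), Mul(Rational(76259, 50764), E)) (Function('Z')(E) = Add(2, Add(Add(E, Add(Add(Pow(E, 2), Mul(Rational(-25269, 50764), E)), -712)), E)) = Add(2, Add(Add(E, Add(-712, Pow(E, 2), Mul(Rational(-25269, 50764), E))), E)) = Add(2, Add(Add(-712, Pow(E, 2), Mul(Rational(25495, 50764), E)), E)) = Add(2, Add(-712, Pow(E, 2), Mul(Rational(76259, 50764), E))) = Add(-710, Pow(E, 2), Mul(Rational(76259, 50764), E)))
Add(Mul(2669430, Pow(-65873, -1)), Mul(4798486, Pow(Function('Z')(T), -1))) = Add(Mul(2669430, Pow(-65873, -1)), Mul(4798486, Pow(Add(-710, Pow(-637, 2), Mul(Rational(76259, 50764), -637)), -1))) = Add(Mul(2669430, Rational(-1, 65873)), Mul(4798486, Pow(Add(-710, 405769, Rational(-991367, 1036)), -1))) = Add(Rational(-2669430, 65873), Mul(4798486, Pow(Rational(418649757, 1036), -1))) = Add(Rational(-2669430, 65873), Mul(4798486, Rational(1036, 418649757))) = Add(Rational(-2669430, 65873), Rational(4971231496, 418649757)) = Rational(-790086288492502, 27577715442861)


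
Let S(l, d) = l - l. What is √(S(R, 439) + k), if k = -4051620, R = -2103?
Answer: 18*I*√12505 ≈ 2012.9*I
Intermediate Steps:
S(l, d) = 0
√(S(R, 439) + k) = √(0 - 4051620) = √(-4051620) = 18*I*√12505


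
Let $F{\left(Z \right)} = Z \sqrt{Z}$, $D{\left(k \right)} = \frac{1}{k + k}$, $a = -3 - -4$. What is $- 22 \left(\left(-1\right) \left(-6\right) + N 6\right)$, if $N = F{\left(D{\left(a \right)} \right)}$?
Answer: $-132 - 33 \sqrt{2} \approx -178.67$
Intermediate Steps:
$a = 1$ ($a = -3 + 4 = 1$)
$D{\left(k \right)} = \frac{1}{2 k}$
$F{\left(Z \right)} = Z^{\frac{3}{2}}$
$N = \frac{\sqrt{2}}{4}$ ($N = \left(\frac{1}{2 \cdot 1}\right)^{\frac{3}{2}} = \left(\frac{1}{2} \cdot 1\right)^{\frac{3}{2}} = \left(\frac{1}{2}\right)^{\frac{3}{2}} = \frac{\sqrt{2}}{4} \approx 0.35355$)
$- 22 \left(\left(-1\right) \left(-6\right) + N 6\right) = - 22 \left(\left(-1\right) \left(-6\right) + \frac{\sqrt{2}}{4} \cdot 6\right) = - 22 \left(6 + \frac{3 \sqrt{2}}{2}\right) = -132 - 33 \sqrt{2}$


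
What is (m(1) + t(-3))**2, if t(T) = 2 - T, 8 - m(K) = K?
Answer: 144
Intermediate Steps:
m(K) = 8 - K
(m(1) + t(-3))**2 = ((8 - 1*1) + (2 - 1*(-3)))**2 = ((8 - 1) + (2 + 3))**2 = (7 + 5)**2 = 12**2 = 144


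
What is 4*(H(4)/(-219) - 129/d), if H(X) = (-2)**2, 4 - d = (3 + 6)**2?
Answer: 111772/16863 ≈ 6.6282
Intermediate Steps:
d = -77 (d = 4 - (3 + 6)**2 = 4 - 1*9**2 = 4 - 1*81 = 4 - 81 = -77)
H(X) = 4
4*(H(4)/(-219) - 129/d) = 4*(4/(-219) - 129/(-77)) = 4*(4*(-1/219) - 129*(-1/77)) = 4*(-4/219 + 129/77) = 4*(27943/16863) = 111772/16863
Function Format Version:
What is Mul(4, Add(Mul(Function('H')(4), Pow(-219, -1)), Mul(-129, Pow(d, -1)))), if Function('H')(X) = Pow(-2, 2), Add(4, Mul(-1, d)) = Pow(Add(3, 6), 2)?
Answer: Rational(111772, 16863) ≈ 6.6282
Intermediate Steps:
d = -77 (d = Add(4, Mul(-1, Pow(Add(3, 6), 2))) = Add(4, Mul(-1, Pow(9, 2))) = Add(4, Mul(-1, 81)) = Add(4, -81) = -77)
Function('H')(X) = 4
Mul(4, Add(Mul(Function('H')(4), Pow(-219, -1)), Mul(-129, Pow(d, -1)))) = Mul(4, Add(Mul(4, Pow(-219, -1)), Mul(-129, Pow(-77, -1)))) = Mul(4, Add(Mul(4, Rational(-1, 219)), Mul(-129, Rational(-1, 77)))) = Mul(4, Add(Rational(-4, 219), Rational(129, 77))) = Mul(4, Rational(27943, 16863)) = Rational(111772, 16863)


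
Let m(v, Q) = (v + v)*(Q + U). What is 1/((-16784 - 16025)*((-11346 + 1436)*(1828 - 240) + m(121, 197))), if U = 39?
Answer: 1/514444070112 ≈ 1.9438e-12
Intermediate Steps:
m(v, Q) = 2*v*(39 + Q) (m(v, Q) = (v + v)*(Q + 39) = (2*v)*(39 + Q) = 2*v*(39 + Q))
1/((-16784 - 16025)*((-11346 + 1436)*(1828 - 240) + m(121, 197))) = 1/((-16784 - 16025)*((-11346 + 1436)*(1828 - 240) + 2*121*(39 + 197))) = 1/((-32809)*(-9910*1588 + 2*121*236)) = -1/(32809*(-15737080 + 57112)) = -1/32809/(-15679968) = -1/32809*(-1/15679968) = 1/514444070112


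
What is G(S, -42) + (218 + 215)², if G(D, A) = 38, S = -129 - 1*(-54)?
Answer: 187527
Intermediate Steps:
S = -75 (S = -129 + 54 = -75)
G(S, -42) + (218 + 215)² = 38 + (218 + 215)² = 38 + 433² = 38 + 187489 = 187527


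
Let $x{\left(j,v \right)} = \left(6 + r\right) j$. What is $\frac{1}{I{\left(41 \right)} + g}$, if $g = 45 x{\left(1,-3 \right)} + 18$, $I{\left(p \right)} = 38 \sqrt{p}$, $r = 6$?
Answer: $\frac{279}{126080} - \frac{19 \sqrt{41}}{126080} \approx 0.0012479$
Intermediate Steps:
$x{\left(j,v \right)} = 12 j$ ($x{\left(j,v \right)} = \left(6 + 6\right) j = 12 j$)
$g = 558$ ($g = 45 \cdot 12 \cdot 1 + 18 = 45 \cdot 12 + 18 = 540 + 18 = 558$)
$\frac{1}{I{\left(41 \right)} + g} = \frac{1}{38 \sqrt{41} + 558} = \frac{1}{558 + 38 \sqrt{41}}$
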